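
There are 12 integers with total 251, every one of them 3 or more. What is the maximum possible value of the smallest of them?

The 12 values sum to 251, so their minimum is at most ⌊251/12⌋ = 20.
Taking 1 copy of 20 and 11 copies of 21 gives exactly 251, so 20 is attained.

20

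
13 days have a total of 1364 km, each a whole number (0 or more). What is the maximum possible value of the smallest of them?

The 13 values sum to 1364, so their minimum is at most ⌊1364/13⌋ = 104.
Taking 1 copy of 104 and 12 copies of 105 gives exactly 1364, so 104 is attained.

104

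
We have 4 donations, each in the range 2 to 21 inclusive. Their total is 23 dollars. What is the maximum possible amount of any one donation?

17

Maximizing one value means minimizing the remaining 3.
The other 3 contribute at least 3 × 2 = 6, leaving at most 23 − 6 = 17.
Since 17 ≤ 21, this is achievable: one at 17 and 3 at 2.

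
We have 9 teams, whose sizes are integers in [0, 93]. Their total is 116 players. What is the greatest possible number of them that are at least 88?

1

With k values at 88 or above and the rest at least 0, the sum is at least 0 + 88k.
Since the sum is 116, we need 88k ≤ 116, i.e. k ≤ 1.
k = 1 is achieved by 1 value at 88 and 8 at 0, total 88; add 28 to one value (staying below 88) to reach 116.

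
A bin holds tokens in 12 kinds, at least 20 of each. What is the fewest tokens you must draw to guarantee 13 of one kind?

In the worst case you draw 12 of each of the 12 kinds: 12 × 12 = 144.
One more forces 13 of some kind, so 144 + 1 = 145.

145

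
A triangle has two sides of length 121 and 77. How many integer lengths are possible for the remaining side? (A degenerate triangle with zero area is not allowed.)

The triangle inequality gives |121 − 77| < c < 121 + 77, i.e. 44 < c < 198.
So c can be any integer from 45 to 197: 153 values.

153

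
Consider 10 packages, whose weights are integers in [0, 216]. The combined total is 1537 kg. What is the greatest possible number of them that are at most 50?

Suppose k of them are at most 50. Those contribute at most 50 each and the rest at most 216 each.
So the total is at most 50k + 216(10 − k) = 2160 − 166k. This must still be ≥ 1537, so k ≤ 3.
k = 3 is achieved by 3 values at 50 and 7 at 216, total 1662; lower one of the 216's by 125 (still > 50) to reach 1537.

3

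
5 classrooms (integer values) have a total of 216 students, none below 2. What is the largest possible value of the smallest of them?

The average is 216/5 < 44, so some value is ≤ 43.
Taking 4 copies of 43 and 1 copy of 44 gives exactly 216, so 43 is attained.

43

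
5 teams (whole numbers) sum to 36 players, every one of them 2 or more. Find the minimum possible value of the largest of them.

If every one of the 5 were at most 7, the total would be at most 5 × 7 = 35 < 36.
Taking 4 copies of 7 and 1 copy of 8 gives exactly 36, so 8 is attained.

8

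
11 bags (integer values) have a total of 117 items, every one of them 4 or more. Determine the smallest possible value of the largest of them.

11

The 11 values sum to 117, so their maximum is at least ⌈117/11⌉ = 11.
Taking 4 copies of 10 and 7 copies of 11 gives exactly 117, so 11 is attained.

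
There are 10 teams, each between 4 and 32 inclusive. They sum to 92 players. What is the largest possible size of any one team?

Maximizing one value means minimizing the remaining 9.
The other 9 contribute at least 9 × 4 = 36, leaving at most 92 − 36 = 56.
But each team is capped at 32, so the maximum is 32.
Achievable: one at 32 and the other 9 totalling 60, which fits since 9 × 4 ≤ 60 ≤ 9 × 32.

32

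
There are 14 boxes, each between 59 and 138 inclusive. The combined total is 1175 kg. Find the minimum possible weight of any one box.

To make one box as small as possible, make the other 13 as large as possible.
The other 13 can take up 13 × 138 = 1794 ≥ 1175 − 59, so one box can sit at its floor of 59.
Achievable: one at 59 and the other 13 totalling 1116, which fits since 13 × 59 ≤ 1116 ≤ 13 × 138.

59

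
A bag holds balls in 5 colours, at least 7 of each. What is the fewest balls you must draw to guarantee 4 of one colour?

16

In the worst case you draw 3 of each of the 5 colours: 5 × 3 = 15.
One more forces 4 of some colour, so 15 + 1 = 16.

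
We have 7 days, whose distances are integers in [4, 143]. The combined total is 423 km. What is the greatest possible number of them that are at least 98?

4

Suppose k of them are at least 98. Those contribute at least 98 each and the other 7 − k at least 4 each.
So the total is at least 98k + 4(7 − k) = 28 + 94k. This must be ≤ 423, giving k ≤ 4.
k = 4 is achieved by 4 values at 98 and 3 at 4, total 404; add 19 to one value (staying below 98) to reach 423.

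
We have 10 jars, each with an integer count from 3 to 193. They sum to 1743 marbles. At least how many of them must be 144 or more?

7

If only k of them are at least 144, the other 10 − k are at most 143, so the total is at most k·193 + (10 − k)·143.
This must reach 1743, so k·193 + (10 − k)·143 ≥ 1743, giving k ≥ 7.
Exactly 7 works: 7 values at 193 and 3 at 143 total 1780; lower one of the high values by 37 (still ≥ 144) to hit 1743.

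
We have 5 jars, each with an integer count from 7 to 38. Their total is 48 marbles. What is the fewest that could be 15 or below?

4

Each value above 15 is at least 16, contributing at least 16 − 7 = 9 above the floor 7.
The sum exceeds the floor total 35 by 13, so at most ⌊13/9⌋ = 1 exceed 15, and at least 4 are ≤ 15.
Exactly 4 works: 4 values at 7 and 1 at 16 total 44; raise one of the low values by 4 (still ≤ 15) to hit 48.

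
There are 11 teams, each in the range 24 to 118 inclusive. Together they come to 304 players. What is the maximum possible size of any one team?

Maximizing one value means minimizing the remaining 10.
The other 10 contribute at least 10 × 24 = 240, leaving at most 304 − 240 = 64.
Since 64 ≤ 118, this is achievable: one at 64 and 10 at 24.

64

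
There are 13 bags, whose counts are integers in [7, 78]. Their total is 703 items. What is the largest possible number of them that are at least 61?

With k values at 61 or above and the rest at least 7, the sum is at least 91 + 54k.
Since the sum is 703, we need 54k ≤ 612, i.e. k ≤ 11.
k = 11 is achieved by 11 values at 61 and 2 at 7, total 685; add 18 to one value (staying below 61) to reach 703.

11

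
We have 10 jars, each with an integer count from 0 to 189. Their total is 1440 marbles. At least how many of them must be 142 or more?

1

If only k of them are at least 142, the other 10 − k are at most 141, so the total is at most k·189 + (10 − k)·141.
This must reach 1440, so k·189 + (10 − k)·141 ≥ 1440, giving k ≥ 1.
Exactly 1 works: 1 value at 189 and 9 at 141 total 1458; lower one of the high values by 18 (still ≥ 142) to hit 1440.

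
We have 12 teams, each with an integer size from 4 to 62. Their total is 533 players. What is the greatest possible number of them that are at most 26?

Each value at 26 or below falls at least 62 − 26 = 36 short of the ceiling 62.
The ceiling total is 12 × 62 = 744, and we need 533, so at most ⌊(744 − 533)/36⌋ = 5 can be that low.
k = 5 is achieved by 5 values at 26 and 7 at 62, total 564; lower one of the 62's by 31 (still > 26) to reach 533.

5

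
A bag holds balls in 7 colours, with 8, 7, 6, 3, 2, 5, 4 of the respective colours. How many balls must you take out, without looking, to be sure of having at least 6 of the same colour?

30

In the worst case you take as many as possible of each colour without reaching 6: 5 + 5 + 5 + 3 + 2 + 5 + 4 = 29.
The next one must give 6 of some colour, so 29 + 1 = 30.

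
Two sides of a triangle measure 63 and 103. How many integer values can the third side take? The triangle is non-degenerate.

125

The triangle inequality gives |63 − 103| < c < 63 + 103, i.e. 40 < c < 166.
So c can be any integer from 41 to 165: 125 values.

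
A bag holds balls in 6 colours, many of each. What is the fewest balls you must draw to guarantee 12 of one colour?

67

You could draw 11 of every colour without reaching 12 of any — 66 in all.
One more forces 12 of some colour, so 66 + 1 = 67.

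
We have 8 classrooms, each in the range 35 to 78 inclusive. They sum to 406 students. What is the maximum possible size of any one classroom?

Maximizing one value means minimizing the remaining 7.
The other 7 contribute at least 7 × 35 = 245, leaving at most 406 − 245 = 161.
But each classroom is capped at 78, so the maximum is 78.
Achievable: one at 78 and the other 7 totalling 328, which fits since 7 × 35 ≤ 328 ≤ 7 × 78.

78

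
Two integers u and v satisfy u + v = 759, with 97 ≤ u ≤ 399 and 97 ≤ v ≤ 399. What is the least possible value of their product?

For a fixed sum, uv is smallest when u and v are as far apart as possible.
At the endpoint u = 360, v = 759 − 360 = 399, so uv = 360 × 399 = 143640.

143640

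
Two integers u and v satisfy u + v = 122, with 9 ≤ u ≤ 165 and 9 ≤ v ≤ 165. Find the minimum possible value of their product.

1017

uv = u(122 − u) is concave in u, so over [9, 113] it is minimized at an endpoint.
At the endpoint u = 9, v = 122 − 9 = 113, so uv = 9 × 113 = 1017.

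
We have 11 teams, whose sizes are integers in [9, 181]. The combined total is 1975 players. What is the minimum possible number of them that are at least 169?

Each value short of 169 is at most 168, costing at least 181 − 168 = 13 against the maximum total of 1991.
We can afford to lose at most 1991 − 1975 = 16, so at most ⌊16/13⌋ = 1 fall short, and at least 10 are ≥ 169.
Exactly 10 works: 10 values at 181 and 1 at 168 total 1978; lower one of the high values by 3 (still ≥ 169) to hit 1975.

10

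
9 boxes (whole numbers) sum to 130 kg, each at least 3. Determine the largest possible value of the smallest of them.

If every one of the 9 were at least 15, the total would be at least 9 × 15 = 135 > 130.
Achievable: 5 of them at 14 and 4 at 15 total 130.

14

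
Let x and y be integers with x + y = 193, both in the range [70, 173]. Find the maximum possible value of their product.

xy = x(193 − x) is maximized when x is as near 193/2 as the bounds allow.
Taking x = 96 and y = 97 (both in [70, 173]) gives xy = 9312.

9312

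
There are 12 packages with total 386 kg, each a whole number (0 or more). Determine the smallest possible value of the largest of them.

33

If every one of the 12 were at most 32, the total would be at most 12 × 32 = 384 < 386.
Achievable: 2 of them at 33 and 10 at 32 total 386.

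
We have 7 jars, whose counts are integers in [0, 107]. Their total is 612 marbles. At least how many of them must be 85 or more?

2

If only k of them are at least 85, the other 7 − k are at most 84, so the total is at most k·107 + (7 − k)·84.
This must reach 612, so k·107 + (7 − k)·84 ≥ 612, giving k ≥ 2.
Exactly 2 works: 2 values at 107 and 5 at 84 total 634; lower one of the high values by 22 (still ≥ 85) to hit 612.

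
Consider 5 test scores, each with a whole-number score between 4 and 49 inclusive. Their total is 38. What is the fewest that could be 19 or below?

Each value above 19 is at least 20, contributing at least 20 − 4 = 16 above the floor 4.
The sum exceeds the floor total 20 by 18, so at most ⌊18/16⌋ = 1 exceed 19, and at least 4 are ≤ 19.
Exactly 4 works: 4 values at 4 and 1 at 20 total 36; raise one of the low values by 2 (still ≤ 19) to hit 38.

4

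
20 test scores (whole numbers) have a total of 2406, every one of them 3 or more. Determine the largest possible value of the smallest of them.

The 20 values sum to 2406, so their minimum is at most ⌊2406/20⌋ = 120.
Equality holds with 14 values of 120 and 6 values of 121.

120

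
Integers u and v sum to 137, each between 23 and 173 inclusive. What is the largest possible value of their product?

4692

uv = u(137 − u) is maximized when u is as near 137/2 as the bounds allow.
Taking u = 68 and v = 69 (both in [23, 173]) gives uv = 4692.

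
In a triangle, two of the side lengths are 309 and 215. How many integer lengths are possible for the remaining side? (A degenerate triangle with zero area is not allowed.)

429

The triangle inequality gives |309 − 215| < c < 309 + 215, i.e. 94 < c < 524.
So c can be any integer from 95 to 523: 429 values.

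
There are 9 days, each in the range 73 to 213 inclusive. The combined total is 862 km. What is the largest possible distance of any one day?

213

Maximizing one value means minimizing the remaining 8.
The other 8 contribute at least 8 × 73 = 584, leaving at most 862 − 584 = 278.
But each day is capped at 213, so the maximum is 213.
Achievable: one at 213 and the other 8 totalling 649, which fits since 8 × 73 ≤ 649 ≤ 8 × 213.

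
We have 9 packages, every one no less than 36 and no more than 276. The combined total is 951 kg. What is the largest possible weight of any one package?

To make one package as large as possible, make the other 8 as small as possible.
The other 8 contribute at least 8 × 36 = 288, leaving at most 951 − 288 = 663.
But each package is capped at 276, so the maximum is 276.
Achievable: one at 276 and the other 8 totalling 675, which fits since 8 × 36 ≤ 675 ≤ 8 × 276.

276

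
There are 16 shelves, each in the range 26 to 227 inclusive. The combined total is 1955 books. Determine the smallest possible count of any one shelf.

26

To make one shelf as small as possible, make the other 15 as large as possible.
The other 15 can take up 15 × 227 = 3405 ≥ 1955 − 26, so one shelf can sit at its floor of 26.
Achievable: one at 26 and the other 15 totalling 1929, which fits since 15 × 26 ≤ 1929 ≤ 15 × 227.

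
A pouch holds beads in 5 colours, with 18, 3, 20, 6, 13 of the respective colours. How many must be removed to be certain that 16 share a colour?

In the worst case you take as many as possible of each colour without reaching 16: 15 + 3 + 15 + 6 + 13 = 52.
The next one must give 16 of some colour, so 52 + 1 = 53.

53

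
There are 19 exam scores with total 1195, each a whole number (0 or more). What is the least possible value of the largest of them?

If every one of the 19 were at most 62, the total would be at most 19 × 62 = 1178 < 1195.
Equality holds with 17 values of 63 and 2 values of 62.

63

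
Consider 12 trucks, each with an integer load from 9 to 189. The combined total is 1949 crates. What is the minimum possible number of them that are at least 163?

Suppose at most 12 − j of them reach 163; then j values are ≤ 162 and the rest ≤ 189.
The total is then ≤ 162·j + 189·(12 − j) = 2268 − 27j. For this to be ≥ 1949 we need j ≤ 11, so at least 12 − 11 = 1 must reach 163.
Exactly 1 works: 1 value at 189 and 11 at 162 total 1971; lower one of the high values by 22 (still ≥ 163) to hit 1949.

1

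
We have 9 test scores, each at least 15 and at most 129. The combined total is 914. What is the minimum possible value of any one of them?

15

To make one score as small as possible, make the other 8 as large as possible.
The other 8 can take up 8 × 129 = 1032 ≥ 914 − 15, so one score can sit at its floor of 15.
Achievable: one at 15 and the other 8 totalling 899, which fits since 8 × 15 ≤ 899 ≤ 8 × 129.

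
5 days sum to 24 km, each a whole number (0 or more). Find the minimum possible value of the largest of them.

If every one of the 5 were at most 4, the total would be at most 5 × 4 = 20 < 24.
Achievable: 4 of them at 5 and 1 at 4 total 24.

5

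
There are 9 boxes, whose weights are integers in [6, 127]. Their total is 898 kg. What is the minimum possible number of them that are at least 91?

If only k of them are at least 91, the other 9 − k are at most 90, so the total is at most k·127 + (9 − k)·90.
This must reach 898, so k·127 + (9 − k)·90 ≥ 898, giving k ≥ 3.
Exactly 3 works: 3 values at 127 and 6 at 90 total 921; lower one of the high values by 23 (still ≥ 91) to hit 898.

3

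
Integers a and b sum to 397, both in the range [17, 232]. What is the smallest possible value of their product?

38280

For a fixed sum, ab is smallest when a and b are as far apart as possible.
At the endpoint a = 165, b = 397 − 165 = 232, so ab = 165 × 232 = 38280.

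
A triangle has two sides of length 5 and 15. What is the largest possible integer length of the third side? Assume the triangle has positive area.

19

The third side must be less than 5 + 15 = 20.
The largest integer below 20 is 19.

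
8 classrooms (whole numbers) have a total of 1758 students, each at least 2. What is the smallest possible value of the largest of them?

If every one of the 8 were at most 219, the total would be at most 8 × 219 = 1752 < 1758.
Taking 2 copies of 219 and 6 copies of 220 gives exactly 1758, so 220 is attained.

220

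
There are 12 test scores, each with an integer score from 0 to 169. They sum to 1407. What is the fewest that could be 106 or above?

3

Suppose at most 12 − j of them reach 106; then j values are ≤ 105 and the rest ≤ 169.
The total is then ≤ 105·j + 169·(12 − j) = 2028 − 64j. For this to be ≥ 1407 we need j ≤ 9, so at least 12 − 9 = 3 must reach 106.
Exactly 3 works: 3 values at 169 and 9 at 105 total 1452; lower one of the high values by 45 (still ≥ 106) to hit 1407.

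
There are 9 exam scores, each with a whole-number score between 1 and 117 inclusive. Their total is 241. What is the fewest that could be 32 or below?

2

Let j be the number exceeding 32. Then the total is ≥ 33·j + 1·(9 − j) = 9 + 32j.
So 32j ≤ 232 and j ≤ 7; hence at least 9 − 7 = 2 are ≤ 32.
Exactly 2 works: 2 values at 1 and 7 at 33 total 233; raise one of the low values by 8 (still ≤ 32) to hit 241.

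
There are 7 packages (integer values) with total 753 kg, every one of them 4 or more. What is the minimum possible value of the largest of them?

108

The 7 values sum to 753, so their maximum is at least ⌈753/7⌉ = 108.
Achievable: 4 of them at 108 and 3 at 107 total 753.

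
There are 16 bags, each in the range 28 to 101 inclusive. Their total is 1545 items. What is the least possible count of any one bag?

Minimizing one value means maximizing the remaining 15.
The other 15 contribute at most 15 × 101 = 1515, leaving at least 1545 − 1515 = 30.
Since 30 ≥ 28, this is achievable: one at 30 and 15 at 101.

30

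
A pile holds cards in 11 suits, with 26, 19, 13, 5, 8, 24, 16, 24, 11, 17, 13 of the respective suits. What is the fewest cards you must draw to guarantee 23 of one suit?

In the worst case you take as many as possible of each suit without reaching 23: 22 + 19 + 13 + 5 + 8 + 22 + 16 + 22 + 11 + 17 + 13 = 168.
The next one must give 23 of some suit, so 168 + 1 = 169.

169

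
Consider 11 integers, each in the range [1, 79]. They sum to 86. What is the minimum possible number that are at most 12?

If only k of them are at most 12, the other 11 − k are at least 13, so the total is at least (11 − k)·13 + k·1.
This is ≤ 86, so (11 − k)·13 + 1k ≤ 86, which gives k ≥ 5.
Exactly 5 works: 5 values at 1 and 6 at 13 total 83; raise one of the low values by 3 (still ≤ 12) to hit 86.

5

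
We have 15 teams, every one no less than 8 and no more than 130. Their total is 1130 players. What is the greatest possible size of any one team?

Maximizing one value means minimizing the remaining 14.
The other 14 contribute at least 14 × 8 = 112, leaving at most 1130 − 112 = 1018.
But each team is capped at 130, so the maximum is 130.
Achievable: one at 130 and the other 14 totalling 1000, which fits since 14 × 8 ≤ 1000 ≤ 14 × 130.

130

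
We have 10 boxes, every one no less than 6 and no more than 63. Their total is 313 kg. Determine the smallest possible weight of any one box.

6

Minimizing one value means maximizing the remaining 9.
The other 9 can take up 9 × 63 = 567 ≥ 313 − 6, so one box can sit at its floor of 6.
Achievable: one at 6 and the other 9 totalling 307, which fits since 9 × 6 ≤ 307 ≤ 9 × 63.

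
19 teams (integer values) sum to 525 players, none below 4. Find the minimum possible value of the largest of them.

28

Some value must be at least ⌈525/19⌉ = 28, since 19 × 27 = 513 < 525.
Achievable: 12 of them at 28 and 7 at 27 total 525.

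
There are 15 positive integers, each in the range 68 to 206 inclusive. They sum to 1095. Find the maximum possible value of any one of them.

To make one integer as large as possible, make the other 14 as small as possible.
The other 14 contribute at least 14 × 68 = 952, leaving at most 1095 − 952 = 143.
Since 143 ≤ 206, this is achievable: one at 143 and 14 at 68.

143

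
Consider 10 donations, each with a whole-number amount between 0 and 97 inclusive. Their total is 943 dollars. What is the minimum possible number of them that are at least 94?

4

Each value short of 94 is at most 93, costing at least 97 − 93 = 4 against the maximum total of 970.
We can afford to lose at most 970 − 943 = 27, so at most ⌊27/4⌋ = 6 fall short, and at least 4 are ≥ 94.
Exactly 4 works: 4 values at 97 and 6 at 93 total 946; lower one of the high values by 3 (still ≥ 94) to hit 943.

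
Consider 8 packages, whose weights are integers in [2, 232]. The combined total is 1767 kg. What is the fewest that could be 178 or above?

7

Each value short of 178 is at most 177, costing at least 232 − 177 = 55 against the maximum total of 1856.
We can afford to lose at most 1856 − 1767 = 89, so at most ⌊89/55⌋ = 1 fall short, and at least 7 are ≥ 178.
Exactly 7 works: 7 values at 232 and 1 at 177 total 1801; lower one of the high values by 34 (still ≥ 178) to hit 1767.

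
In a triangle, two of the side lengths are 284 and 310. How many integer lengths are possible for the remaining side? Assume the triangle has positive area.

The triangle inequality gives |284 − 310| < c < 284 + 310, i.e. 26 < c < 594.
So c can be any integer from 27 to 593: 567 values.

567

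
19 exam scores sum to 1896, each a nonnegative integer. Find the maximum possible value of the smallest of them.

The 19 values sum to 1896, so their minimum is at most ⌊1896/19⌋ = 99.
Equality holds with 4 values of 99 and 15 values of 100.

99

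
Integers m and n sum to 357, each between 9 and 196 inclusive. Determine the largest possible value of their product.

mn = m(357 − m) is maximized when m is as near 357/2 as the bounds allow.
Taking m = 178 and n = 179 (both in [9, 196]) gives mn = 31862.

31862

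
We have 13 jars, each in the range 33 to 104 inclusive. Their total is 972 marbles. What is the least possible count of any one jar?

33

Minimizing one value means maximizing the remaining 12.
The other 12 can take up 12 × 104 = 1248 ≥ 972 − 33, so one jar can sit at its floor of 33.
Achievable: one at 33 and the other 12 totalling 939, which fits since 12 × 33 ≤ 939 ≤ 12 × 104.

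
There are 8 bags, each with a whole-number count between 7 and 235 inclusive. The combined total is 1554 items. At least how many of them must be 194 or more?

Each value short of 194 is at most 193, costing at least 235 − 193 = 42 against the maximum total of 1880.
We can afford to lose at most 1880 − 1554 = 326, so at most ⌊326/42⌋ = 7 fall short, and at least 1 are ≥ 194.
Exactly 1 works: 1 value at 235 and 7 at 193 total 1586; lower one of the high values by 32 (still ≥ 194) to hit 1554.

1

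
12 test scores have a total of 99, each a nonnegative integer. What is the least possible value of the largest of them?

9

The average is 99/12 > 8, so not all 12 can be 8 or less; the largest is ≥ 9.
Equality holds with 3 values of 9 and 9 values of 8.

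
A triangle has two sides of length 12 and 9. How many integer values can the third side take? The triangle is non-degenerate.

17

The triangle inequality gives |12 − 9| < c < 12 + 9, i.e. 3 < c < 21.
So c can be any integer from 4 to 20: 17 values.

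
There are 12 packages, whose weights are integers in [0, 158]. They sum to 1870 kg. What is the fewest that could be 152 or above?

Each value short of 152 is at most 151, costing at least 158 − 151 = 7 against the maximum total of 1896.
We can afford to lose at most 1896 − 1870 = 26, so at most ⌊26/7⌋ = 3 fall short, and at least 9 are ≥ 152.
Exactly 9 works: 9 values at 158 and 3 at 151 total 1875; lower one of the high values by 5 (still ≥ 152) to hit 1870.

9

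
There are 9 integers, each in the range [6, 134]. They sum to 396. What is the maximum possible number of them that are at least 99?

3

With k values at 99 or above and the rest at least 6, the sum is at least 54 + 93k.
Since the sum is 396, we need 93k ≤ 342, i.e. k ≤ 3.
k = 3 is achieved by 3 values at 99 and 6 at 6, total 333; add 63 to one value (staying below 99) to reach 396.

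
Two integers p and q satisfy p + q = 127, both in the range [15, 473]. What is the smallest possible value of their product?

pq = p(127 − p) is concave in p, so over [15, 112] it is minimized at an endpoint.
The extreme feasible split is p = 15, q = 112, giving pq = 1680.

1680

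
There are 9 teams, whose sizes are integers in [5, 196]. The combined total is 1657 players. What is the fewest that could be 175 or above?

5

Suppose at most 9 − j of them reach 175; then j values are ≤ 174 and the rest ≤ 196.
The total is then ≤ 174·j + 196·(9 − j) = 1764 − 22j. For this to be ≥ 1657 we need j ≤ 4, so at least 9 − 4 = 5 must reach 175.
Exactly 5 works: 5 values at 196 and 4 at 174 total 1676; lower one of the high values by 19 (still ≥ 175) to hit 1657.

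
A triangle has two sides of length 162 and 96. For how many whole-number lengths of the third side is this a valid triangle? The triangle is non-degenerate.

191

The triangle inequality gives |162 − 96| < c < 162 + 96, i.e. 66 < c < 258.
So c can be any integer from 67 to 257: 191 values.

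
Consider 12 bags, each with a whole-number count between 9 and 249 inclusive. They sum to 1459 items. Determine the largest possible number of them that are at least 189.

7

If k of the values are ≥ 189, the total is ≥ 189k + 9(12 − k).
Setting 189k + 9(12 − k) ≤ 1459 gives 180k ≤ 1351, so k ≤ 7.
k = 7 is achieved by 7 values at 189 and 5 at 9, total 1368; add 91 to one value (staying below 189) to reach 1459.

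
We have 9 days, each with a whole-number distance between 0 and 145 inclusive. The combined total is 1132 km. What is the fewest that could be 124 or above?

Each value short of 124 is at most 123, costing at least 145 − 123 = 22 against the maximum total of 1305.
We can afford to lose at most 1305 − 1132 = 173, so at most ⌊173/22⌋ = 7 fall short, and at least 2 are ≥ 124.
Exactly 2 works: 2 values at 145 and 7 at 123 total 1151; lower one of the high values by 19 (still ≥ 124) to hit 1132.

2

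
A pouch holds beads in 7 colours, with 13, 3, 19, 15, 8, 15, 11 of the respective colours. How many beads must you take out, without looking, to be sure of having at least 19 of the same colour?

84

In the worst case you take as many as possible of each colour without reaching 19: 13 + 3 + 18 + 15 + 8 + 15 + 11 = 83.
The next one must give 19 of some colour, so 83 + 1 = 84.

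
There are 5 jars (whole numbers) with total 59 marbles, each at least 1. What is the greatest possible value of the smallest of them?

The 5 values sum to 59, so their minimum is at most ⌊59/5⌋ = 11.
Equality holds with 1 value of 11 and 4 values of 12.

11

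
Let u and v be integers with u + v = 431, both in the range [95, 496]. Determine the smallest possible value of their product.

For a fixed sum, uv is smallest when u and v are as far apart as possible.
The extreme feasible split is u = 95, v = 336, giving uv = 31920.

31920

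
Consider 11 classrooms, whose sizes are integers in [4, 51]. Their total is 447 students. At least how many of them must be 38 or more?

3

Suppose at most 11 − j of them reach 38; then j values are ≤ 37 and the rest ≤ 51.
The total is then ≤ 37·j + 51·(11 − j) = 561 − 14j. For this to be ≥ 447 we need j ≤ 8, so at least 11 − 8 = 3 must reach 38.
Exactly 3 works: 3 values at 51 and 8 at 37 total 449; lower one of the high values by 2 (still ≥ 38) to hit 447.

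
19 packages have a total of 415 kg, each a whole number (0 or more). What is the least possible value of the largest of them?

The 19 values sum to 415, so their maximum is at least ⌈415/19⌉ = 22.
Equality holds with 16 values of 22 and 3 values of 21.

22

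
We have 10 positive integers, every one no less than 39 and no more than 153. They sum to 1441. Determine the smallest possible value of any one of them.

64

Minimizing one value means maximizing the remaining 9.
The other 9 contribute at most 9 × 153 = 1377, leaving at least 1441 − 1377 = 64.
Since 64 ≥ 39, this is achievable: one at 64 and 9 at 153.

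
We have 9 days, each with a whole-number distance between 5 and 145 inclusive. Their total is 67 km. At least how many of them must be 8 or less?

Let j be the number exceeding 8. Then the total is ≥ 9·j + 5·(9 − j) = 45 + 4j.
So 4j ≤ 22 and j ≤ 5; hence at least 9 − 5 = 4 are ≤ 8.
Exactly 4 works: 4 values at 5 and 5 at 9 total 65; raise one of the low values by 2 (still ≤ 8) to hit 67.

4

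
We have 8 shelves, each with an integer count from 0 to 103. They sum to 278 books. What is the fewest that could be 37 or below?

If only k of them are at most 37, the other 8 − k are at least 38, so the total is at least (8 − k)·38 + k·0.
This is ≤ 278, so (8 − k)·38 + 0k ≤ 278, which gives k ≥ 1.
Exactly 1 works: 1 value at 0 and 7 at 38 total 266; raise one of the low values by 12 (still ≤ 37) to hit 278.

1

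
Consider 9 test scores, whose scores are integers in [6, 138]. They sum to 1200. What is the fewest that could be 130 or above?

5

If only k of them are at least 130, the other 9 − k are at most 129, so the total is at most k·138 + (9 − k)·129.
This must reach 1200, so k·138 + (9 − k)·129 ≥ 1200, giving k ≥ 5.
Exactly 5 works: 5 values at 138 and 4 at 129 total 1206; lower one of the high values by 6 (still ≥ 130) to hit 1200.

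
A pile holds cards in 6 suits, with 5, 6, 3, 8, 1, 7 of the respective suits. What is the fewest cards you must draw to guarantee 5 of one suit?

In the worst case you take as many as possible of each suit without reaching 5: 4 + 4 + 3 + 4 + 1 + 4 = 20.
The next one must give 5 of some suit, so 20 + 1 = 21.

21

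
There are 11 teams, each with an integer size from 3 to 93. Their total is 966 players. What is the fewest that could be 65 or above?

Suppose at most 11 − j of them reach 65; then j values are ≤ 64 and the rest ≤ 93.
The total is then ≤ 64·j + 93·(11 − j) = 1023 − 29j. For this to be ≥ 966 we need j ≤ 1, so at least 11 − 1 = 10 must reach 65.
Exactly 10 works: 10 values at 93 and 1 at 64 total 994; lower one of the high values by 28 (still ≥ 65) to hit 966.

10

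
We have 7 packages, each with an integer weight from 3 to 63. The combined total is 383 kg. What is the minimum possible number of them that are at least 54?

2

Each value short of 54 is at most 53, costing at least 63 − 53 = 10 against the maximum total of 441.
We can afford to lose at most 441 − 383 = 58, so at most ⌊58/10⌋ = 5 fall short, and at least 2 are ≥ 54.
Exactly 2 works: 2 values at 63 and 5 at 53 total 391; lower one of the high values by 8 (still ≥ 54) to hit 383.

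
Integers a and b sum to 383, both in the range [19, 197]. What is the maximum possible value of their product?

36672

With a + b fixed, ab peaks when the two are closest together.
Taking a = 191 and b = 192 (both in [19, 197]) gives ab = 36672.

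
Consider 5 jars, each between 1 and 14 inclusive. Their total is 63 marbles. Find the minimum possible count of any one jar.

7

Minimizing one value means maximizing the remaining 4.
The other 4 contribute at most 4 × 14 = 56, leaving at least 63 − 56 = 7.
Since 7 ≥ 1, this is achievable: one at 7 and 4 at 14.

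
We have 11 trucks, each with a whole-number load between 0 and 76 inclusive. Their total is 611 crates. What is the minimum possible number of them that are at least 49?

Each value short of 49 is at most 48, costing at least 76 − 48 = 28 against the maximum total of 836.
We can afford to lose at most 836 − 611 = 225, so at most ⌊225/28⌋ = 8 fall short, and at least 3 are ≥ 49.
Exactly 3 works: 3 values at 76 and 8 at 48 total 612; lower one of the high values by 1 (still ≥ 49) to hit 611.

3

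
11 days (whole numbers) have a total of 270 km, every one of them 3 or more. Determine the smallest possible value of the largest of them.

25

If every one of the 11 were at most 24, the total would be at most 11 × 24 = 264 < 270.
Taking 5 copies of 24 and 6 copies of 25 gives exactly 270, so 25 is attained.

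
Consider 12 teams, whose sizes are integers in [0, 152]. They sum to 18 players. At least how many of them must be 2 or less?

Let j be the number exceeding 2. Then the total is ≥ 3·j + 0·(12 − j) = 0 + 3j.
So 3j ≤ 18 and j ≤ 6; hence at least 12 − 6 = 6 are ≤ 2.
Exactly 6 works: 6 values at 0 and 6 at 3 total 18.

6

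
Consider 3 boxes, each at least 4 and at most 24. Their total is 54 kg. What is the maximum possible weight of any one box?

To make one box as large as possible, make the other 2 as small as possible.
The other 2 contribute at least 2 × 4 = 8, leaving at most 54 − 8 = 46.
But each box is capped at 24, so the maximum is 24.
Achievable: one at 24 and the other 2 totalling 30, which fits since 2 × 4 ≤ 30 ≤ 2 × 24.

24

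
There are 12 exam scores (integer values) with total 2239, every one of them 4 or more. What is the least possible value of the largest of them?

187

If every one of the 12 were at most 186, the total would be at most 12 × 186 = 2232 < 2239.
Taking 5 copies of 186 and 7 copies of 187 gives exactly 2239, so 187 is attained.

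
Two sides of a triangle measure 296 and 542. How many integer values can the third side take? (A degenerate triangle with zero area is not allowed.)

591

The triangle inequality gives |296 − 542| < c < 296 + 542, i.e. 246 < c < 838.
So c can be any integer from 247 to 837: 591 values.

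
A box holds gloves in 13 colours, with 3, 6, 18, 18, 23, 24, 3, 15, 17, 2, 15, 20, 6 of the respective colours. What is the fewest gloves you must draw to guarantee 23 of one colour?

In the worst case you take as many as possible of each colour without reaching 23: 3 + 6 + 18 + 18 + 22 + 22 + 3 + 15 + 17 + 2 + 15 + 20 + 6 = 167.
The next one must give 23 of some colour, so 167 + 1 = 168.

168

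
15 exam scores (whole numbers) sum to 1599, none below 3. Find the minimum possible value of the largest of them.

107

The average is 1599/15 > 106, so not all 15 can be 106 or less; the largest is ≥ 107.
Equality holds with 9 values of 107 and 6 values of 106.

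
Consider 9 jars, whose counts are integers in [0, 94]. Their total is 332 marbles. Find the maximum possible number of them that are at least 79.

4

If k of the values are ≥ 79, the total is ≥ 79k + 0(9 − k).
Setting 79k + 0(9 − k) ≤ 332 gives 79k ≤ 332, so k ≤ 4.
k = 4 is achieved by 4 values at 79 and 5 at 0, total 316; add 16 to one value (staying below 79) to reach 332.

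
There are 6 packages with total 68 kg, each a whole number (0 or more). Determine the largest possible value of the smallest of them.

11

If every one of the 6 were at least 12, the total would be at least 6 × 12 = 72 > 68.
Achievable: 4 of them at 11 and 2 at 12 total 68.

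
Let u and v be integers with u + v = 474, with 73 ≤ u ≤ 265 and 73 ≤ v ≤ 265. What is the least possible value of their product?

uv = u(474 − u) is concave in u, so over [209, 265] it is minimized at an endpoint.
At the endpoint u = 209, v = 474 − 209 = 265, so uv = 209 × 265 = 55385.

55385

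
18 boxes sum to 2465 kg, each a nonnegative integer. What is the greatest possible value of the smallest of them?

136

If every one of the 18 were at least 137, the total would be at least 18 × 137 = 2466 > 2465.
Equality holds with 1 value of 136 and 17 values of 137.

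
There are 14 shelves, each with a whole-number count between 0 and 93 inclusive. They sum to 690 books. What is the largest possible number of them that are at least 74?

Suppose k of them are at least 74. Those contribute at least 74 each and the other 14 − k at least 0 each.
So the total is at least 74k + 0(14 − k) = 0 + 74k. This must be ≤ 690, giving k ≤ 9.
k = 9 is achieved by 9 values at 74 and 5 at 0, total 666; add 24 to one value (staying below 74) to reach 690.

9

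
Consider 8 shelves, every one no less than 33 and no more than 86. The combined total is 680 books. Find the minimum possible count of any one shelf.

78

Minimizing one value means maximizing the remaining 7.
The other 7 contribute at most 7 × 86 = 602, leaving at least 680 − 602 = 78.
Since 78 ≥ 33, this is achievable: one at 78 and 7 at 86.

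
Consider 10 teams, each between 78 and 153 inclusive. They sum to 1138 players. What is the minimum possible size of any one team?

Minimizing one value means maximizing the remaining 9.
The other 9 can take up 9 × 153 = 1377 ≥ 1138 − 78, so one team can sit at its floor of 78.
Achievable: one at 78 and the other 9 totalling 1060, which fits since 9 × 78 ≤ 1060 ≤ 9 × 153.

78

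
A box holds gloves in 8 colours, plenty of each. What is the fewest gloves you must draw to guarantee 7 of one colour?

49

In the worst case you draw 6 of each of the 8 colours: 8 × 6 = 48.
One more forces 7 of some colour, so 48 + 1 = 49.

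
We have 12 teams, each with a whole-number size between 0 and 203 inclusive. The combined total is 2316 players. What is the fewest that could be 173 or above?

Each value short of 173 is at most 172, costing at least 203 − 172 = 31 against the maximum total of 2436.
We can afford to lose at most 2436 − 2316 = 120, so at most ⌊120/31⌋ = 3 fall short, and at least 9 are ≥ 173.
Exactly 9 works: 9 values at 203 and 3 at 172 total 2343; lower one of the high values by 27 (still ≥ 173) to hit 2316.

9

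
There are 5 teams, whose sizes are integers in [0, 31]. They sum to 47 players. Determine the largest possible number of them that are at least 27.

1

Suppose k of them are at least 27. Those contribute at least 27 each and the other 5 − k at least 0 each.
So the total is at least 27k + 0(5 − k) = 0 + 27k. This must be ≤ 47, giving k ≤ 1.
k = 1 is achieved by 1 value at 27 and 4 at 0, total 27; add 20 to one value (staying below 27) to reach 47.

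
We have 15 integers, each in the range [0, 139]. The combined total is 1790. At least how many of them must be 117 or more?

3

Each value short of 117 is at most 116, costing at least 139 − 116 = 23 against the maximum total of 2085.
We can afford to lose at most 2085 − 1790 = 295, so at most ⌊295/23⌋ = 12 fall short, and at least 3 are ≥ 117.
Exactly 3 works: 3 values at 139 and 12 at 116 total 1809; lower one of the high values by 19 (still ≥ 117) to hit 1790.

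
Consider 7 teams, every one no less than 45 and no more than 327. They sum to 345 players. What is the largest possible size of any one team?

75

Maximizing one value means minimizing the remaining 6.
The other 6 contribute at least 6 × 45 = 270, leaving at most 345 − 270 = 75.
Since 75 ≤ 327, this is achievable: one at 75 and 6 at 45.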